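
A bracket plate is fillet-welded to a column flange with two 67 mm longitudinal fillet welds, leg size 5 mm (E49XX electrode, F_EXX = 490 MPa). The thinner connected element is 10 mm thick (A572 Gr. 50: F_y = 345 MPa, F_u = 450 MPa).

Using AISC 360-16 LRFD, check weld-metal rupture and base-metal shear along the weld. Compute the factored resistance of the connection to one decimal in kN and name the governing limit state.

Weld metal: throat = 0.707×5 = 3.535 mm, L = 2×67 = 134 mm. φR_n = 0.75 × 0.6 × 490 × 3.535 × 134 = 104.4 kN.
Base metal shear (10 mm plate): yield φR_n = 1.0×0.6×345×10×134 = 277.4 kN; rupture φR_n = 0.75×0.6×450×10×134 = 271.4 kN; take 271.4 kN (rupture).
Governing: min(104.4, 271.4) = 104.4 kN → weld metal.

104.4 kN (weld metal governs)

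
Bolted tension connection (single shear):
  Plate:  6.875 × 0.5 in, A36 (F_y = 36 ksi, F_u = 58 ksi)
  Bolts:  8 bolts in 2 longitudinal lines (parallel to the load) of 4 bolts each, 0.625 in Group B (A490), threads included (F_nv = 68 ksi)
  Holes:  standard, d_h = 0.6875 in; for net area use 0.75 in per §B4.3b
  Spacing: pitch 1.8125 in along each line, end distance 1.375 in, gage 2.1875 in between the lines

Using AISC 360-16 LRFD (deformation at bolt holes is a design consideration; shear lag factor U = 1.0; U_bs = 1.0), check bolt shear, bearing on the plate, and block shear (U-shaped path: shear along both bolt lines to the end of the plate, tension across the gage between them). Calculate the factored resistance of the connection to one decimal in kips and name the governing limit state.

125.2 kips (bolt shear governs)

Bolt shear: A_b = π(0.625)²/4 = 0.3068 in². φR_n = 0.75 × 68 × 0.3068 × 8 × 1 = 125.2 kips.
Bearing (0.5 in plate, F_u = 58 ksi): end bolts L_c = 1.375 − 0.6875/2 = 1.03125, R_n = min(1.2×1.03125×0.5×58, 2.4×0.625×0.5×58) = 35.888 kips/bolt; interior L_c = 1.8125 − 0.6875 = 1.125, R_n = 39.15 kips/bolt. φR_n = 0.75 × (2×35.888 + 6×39.15) = 230.0 kips.
Block shear: shear path 2×[1.375+3×1.8125] = 2×6.8125 in, A_gv = 6.8125, A_nv = 2×(6.8125 − 3.5×0.75)×0.5 = 4.1875 in²; tension across gage: (2.1875 − 1×0.75)×0.5 = 0.71875 in². R_n = min(0.6×58×4.1875, 0.6×36×6.8125) + 1.0×58×0.71875 = min(145.73, 147.15) + 41.688 = 187.42 kips. φR_n = 0.75 × 187.42 = 140.6 kips.
Governing: min(125.2, 230.0, 140.6) = 125.2 kips → bolt shear.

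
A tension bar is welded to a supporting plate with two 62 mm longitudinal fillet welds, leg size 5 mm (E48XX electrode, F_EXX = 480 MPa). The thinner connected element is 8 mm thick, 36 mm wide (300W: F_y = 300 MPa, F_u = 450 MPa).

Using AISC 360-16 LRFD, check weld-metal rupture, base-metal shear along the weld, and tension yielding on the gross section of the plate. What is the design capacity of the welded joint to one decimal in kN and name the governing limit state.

77.8 kN (gross-section yield governs)

Weld metal: throat = 0.707×5 = 3.535 mm, L = 2×62 = 124 mm. φR_n = 0.75 × 0.6 × 480 × 3.535 × 124 = 94.7 kN.
Base metal shear (8 mm plate): yield φR_n = 1.0×0.6×300×8×124 = 178.6 kN; rupture φR_n = 0.75×0.6×450×8×124 = 200.9 kN; take 178.6 kN (yield).
Tension yield (gross): A_g = 36×8 = 288 mm². φR_n = 0.90 × 300 × 288 = 77.8 kN.
Governing: min(94.7, 178.6, 77.8) = 77.8 kN → gross-section yield.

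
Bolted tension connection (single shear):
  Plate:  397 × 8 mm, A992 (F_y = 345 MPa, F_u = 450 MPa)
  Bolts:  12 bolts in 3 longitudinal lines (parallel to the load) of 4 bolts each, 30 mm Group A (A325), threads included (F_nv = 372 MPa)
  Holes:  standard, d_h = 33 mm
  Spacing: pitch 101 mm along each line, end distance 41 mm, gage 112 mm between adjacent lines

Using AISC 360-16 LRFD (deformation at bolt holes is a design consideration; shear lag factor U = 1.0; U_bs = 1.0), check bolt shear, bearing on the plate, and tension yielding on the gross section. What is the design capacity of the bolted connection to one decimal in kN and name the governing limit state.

Bolt shear: A_b = π(30)²/4 = 706.86 mm². φR_n = 0.75 × 372 × 706.86 × 12 × 1 = 2366.6 kN.
Bearing (8 mm plate, F_u = 450 MPa): end bolts L_c = 41 − 33/2 = 24.5, R_n = min(1.2×24.5×8×450, 2.4×30×8×450) = 105.84 kN/bolt; interior L_c = 101 − 33 = 68, R_n = 259.2 kN/bolt. φR_n = 0.75 × (3×105.84 + 9×259.2) = 1987.7 kN.
Tension yield (gross): A_g = 397×8 = 3176 mm². φR_n = 0.90 × 345 × 3176 = 986.1 kN.
Governing: min(2366.6, 1987.7, 986.1) = 986.1 kN → gross-section yield.

986.1 kN (gross-section yield governs)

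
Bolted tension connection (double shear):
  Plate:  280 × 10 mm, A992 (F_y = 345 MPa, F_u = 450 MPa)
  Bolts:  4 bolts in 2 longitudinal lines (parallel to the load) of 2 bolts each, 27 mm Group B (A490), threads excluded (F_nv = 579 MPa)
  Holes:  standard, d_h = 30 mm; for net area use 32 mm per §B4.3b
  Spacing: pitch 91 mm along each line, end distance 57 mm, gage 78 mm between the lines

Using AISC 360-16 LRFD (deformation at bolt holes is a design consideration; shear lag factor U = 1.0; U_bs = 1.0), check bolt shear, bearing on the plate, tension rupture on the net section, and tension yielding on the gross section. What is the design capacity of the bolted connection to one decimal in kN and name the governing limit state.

729.0 kN (net-section rupture governs)

Bolt shear: A_b = π(27)²/4 = 572.56 mm². φR_n = 0.75 × 579 × 572.56 × 4 × 2 = 1989.1 kN.
Bearing (10 mm plate, F_u = 450 MPa): end bolts L_c = 57 − 30/2 = 42, R_n = min(1.2×42×10×450, 2.4×27×10×450) = 226.8 kN/bolt; interior L_c = 91 − 30 = 61, R_n = 291.6 kN/bolt. φR_n = 0.75 × (2×226.8 + 2×291.6) = 777.6 kN.
Tension rupture (net): A_n = (280 − 2×32)×10 = 2160 mm² (U = 1.0, A_e = A_n). φR_n = 0.75 × 450 × 2160 = 729.0 kN.
Tension yield (gross): A_g = 280×10 = 2800 mm². φR_n = 0.90 × 345 × 2800 = 869.4 kN.
Governing: min(1989.1, 777.6, 729.0, 869.4) = 729.0 kN → net-section rupture.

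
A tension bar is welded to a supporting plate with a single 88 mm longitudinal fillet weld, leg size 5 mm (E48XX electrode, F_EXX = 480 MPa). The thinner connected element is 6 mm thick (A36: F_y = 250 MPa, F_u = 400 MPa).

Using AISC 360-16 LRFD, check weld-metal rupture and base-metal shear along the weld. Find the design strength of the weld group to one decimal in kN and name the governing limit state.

Weld metal: throat = 0.707×5 = 3.535 mm, L = 88 mm. φR_n = 0.75 × 0.6 × 480 × 3.535 × 88 = 67.2 kN.
Base metal shear (6 mm plate): yield φR_n = 1.0×0.6×250×6×88 = 79.2 kN; rupture φR_n = 0.75×0.6×400×6×88 = 95.0 kN; take 79.2 kN (yield).
Governing: min(67.2, 79.2) = 67.2 kN → weld metal.

67.2 kN (weld metal governs)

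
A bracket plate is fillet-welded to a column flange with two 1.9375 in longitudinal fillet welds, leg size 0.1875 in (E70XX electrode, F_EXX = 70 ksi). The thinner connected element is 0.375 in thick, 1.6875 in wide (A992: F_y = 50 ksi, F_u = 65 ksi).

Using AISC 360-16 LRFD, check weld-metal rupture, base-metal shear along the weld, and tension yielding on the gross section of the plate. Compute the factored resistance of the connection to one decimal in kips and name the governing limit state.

16.2 kips (weld metal governs)

Weld metal: throat = 0.707×0.1875 = 0.13256 in, L = 2×1.9375 = 3.875 in. φR_n = 0.75 × 0.6 × 70 × 0.13256 × 3.875 = 16.2 kips.
Base metal shear (0.375 in plate): yield φR_n = 1.0×0.6×50×0.375×3.875 = 43.6 kips; rupture φR_n = 0.75×0.6×65×0.375×3.875 = 42.5 kips; take 42.5 kips (rupture).
Tension yield (gross): A_g = 1.6875×0.375 = 0.63281 in². φR_n = 0.90 × 50 × 0.63281 = 28.5 kips.
Governing: min(16.2, 42.5, 28.5) = 16.2 kips → weld metal.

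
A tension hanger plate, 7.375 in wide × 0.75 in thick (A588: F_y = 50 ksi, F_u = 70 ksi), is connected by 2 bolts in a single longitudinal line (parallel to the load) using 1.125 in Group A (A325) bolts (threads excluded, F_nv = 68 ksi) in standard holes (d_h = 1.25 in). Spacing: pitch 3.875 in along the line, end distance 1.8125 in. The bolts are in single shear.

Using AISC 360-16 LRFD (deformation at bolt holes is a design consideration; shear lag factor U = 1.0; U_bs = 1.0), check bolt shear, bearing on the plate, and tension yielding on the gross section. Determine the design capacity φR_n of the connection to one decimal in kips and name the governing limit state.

Bolt shear: A_b = π(1.125)²/4 = 0.99402 in². φR_n = 0.75 × 68 × 0.99402 × 2 × 1 = 101.4 kips.
Bearing (0.75 in plate, F_u = 70 ksi): end bolts L_c = 1.8125 − 1.25/2 = 1.1875, R_n = min(1.2×1.1875×0.75×70, 2.4×1.125×0.75×70) = 74.813 kips/bolt; interior L_c = 3.875 − 1.25 = 2.625, R_n = 141.75 kips/bolt. φR_n = 0.75 × (1×74.813 + 1×141.75) = 162.4 kips.
Tension yield (gross): A_g = 7.375×0.75 = 5.5313 in². φR_n = 0.90 × 50 × 5.5313 = 248.9 kips.
Governing: min(101.4, 162.4, 248.9) = 101.4 kips → bolt shear.

101.4 kips (bolt shear governs)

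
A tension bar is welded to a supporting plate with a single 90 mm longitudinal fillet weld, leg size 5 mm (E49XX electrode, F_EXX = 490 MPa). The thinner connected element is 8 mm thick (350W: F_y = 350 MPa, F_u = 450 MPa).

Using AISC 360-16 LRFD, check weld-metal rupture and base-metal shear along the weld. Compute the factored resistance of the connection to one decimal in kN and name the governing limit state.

Weld metal: throat = 0.707×5 = 3.535 mm, L = 90 mm. φR_n = 0.75 × 0.6 × 490 × 3.535 × 90 = 70.2 kN.
Base metal shear (8 mm plate): yield φR_n = 1.0×0.6×350×8×90 = 151.2 kN; rupture φR_n = 0.75×0.6×450×8×90 = 145.8 kN; take 145.8 kN (rupture).
Governing: min(70.2, 145.8) = 70.2 kN → weld metal.

70.2 kN (weld metal governs)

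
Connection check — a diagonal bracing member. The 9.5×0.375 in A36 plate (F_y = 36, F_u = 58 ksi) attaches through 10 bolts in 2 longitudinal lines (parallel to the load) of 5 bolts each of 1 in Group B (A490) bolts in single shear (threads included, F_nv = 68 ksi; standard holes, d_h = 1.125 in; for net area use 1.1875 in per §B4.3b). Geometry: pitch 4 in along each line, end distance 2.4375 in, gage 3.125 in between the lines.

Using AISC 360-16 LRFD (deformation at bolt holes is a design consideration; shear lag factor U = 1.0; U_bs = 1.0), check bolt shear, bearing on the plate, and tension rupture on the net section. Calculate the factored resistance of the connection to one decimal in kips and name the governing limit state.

116.2 kips (net-section rupture governs)

Bolt shear: A_b = π(1)²/4 = 0.7854 in². φR_n = 0.75 × 68 × 0.7854 × 10 × 1 = 400.6 kips.
Bearing (0.375 in plate, F_u = 58 ksi): end bolts L_c = 2.4375 − 1.125/2 = 1.875, R_n = min(1.2×1.875×0.375×58, 2.4×1×0.375×58) = 48.938 kips/bolt; interior L_c = 4 − 1.125 = 2.875, R_n = 52.2 kips/bolt. φR_n = 0.75 × (2×48.938 + 8×52.2) = 386.6 kips.
Tension rupture (net): A_n = (9.5 − 2×1.1875)×0.375 = 2.6719 in² (U = 1.0, A_e = A_n). φR_n = 0.75 × 58 × 2.6719 = 116.2 kips.
Governing: min(400.6, 386.6, 116.2) = 116.2 kips → net-section rupture.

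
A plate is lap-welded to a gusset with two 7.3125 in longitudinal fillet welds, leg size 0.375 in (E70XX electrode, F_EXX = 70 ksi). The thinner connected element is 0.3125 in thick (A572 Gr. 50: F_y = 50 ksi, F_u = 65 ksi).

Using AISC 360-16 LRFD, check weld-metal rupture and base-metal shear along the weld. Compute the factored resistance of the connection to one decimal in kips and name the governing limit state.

122.1 kips (weld metal governs)

Weld metal: throat = 0.707×0.375 = 0.26513 in, L = 2×7.3125 = 14.625 in. φR_n = 0.75 × 0.6 × 70 × 0.26513 × 14.625 = 122.1 kips.
Base metal shear (0.3125 in plate): yield φR_n = 1.0×0.6×50×0.3125×14.625 = 137.1 kips; rupture φR_n = 0.75×0.6×65×0.3125×14.625 = 133.7 kips; take 133.7 kips (rupture).
Governing: min(122.1, 133.7) = 122.1 kips → weld metal.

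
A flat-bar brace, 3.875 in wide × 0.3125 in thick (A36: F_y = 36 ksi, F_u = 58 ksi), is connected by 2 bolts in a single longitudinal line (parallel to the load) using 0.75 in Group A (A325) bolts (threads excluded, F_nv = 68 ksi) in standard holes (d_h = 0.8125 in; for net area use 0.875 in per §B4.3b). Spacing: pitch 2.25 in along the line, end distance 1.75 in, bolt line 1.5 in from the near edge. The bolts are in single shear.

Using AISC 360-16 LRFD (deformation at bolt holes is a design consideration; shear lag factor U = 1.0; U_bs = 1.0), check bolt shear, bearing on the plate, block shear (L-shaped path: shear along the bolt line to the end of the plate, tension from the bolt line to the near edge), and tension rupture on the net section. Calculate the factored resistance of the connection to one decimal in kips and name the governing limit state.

Bolt shear: A_b = π(0.75)²/4 = 0.44179 in². φR_n = 0.75 × 68 × 0.44179 × 2 × 1 = 45.1 kips.
Bearing (0.3125 in plate, F_u = 58 ksi): end bolts L_c = 1.75 − 0.8125/2 = 1.34375, R_n = min(1.2×1.34375×0.3125×58, 2.4×0.75×0.3125×58) = 29.227 kips/bolt; interior L_c = 2.25 − 0.8125 = 1.4375, R_n = 31.266 kips/bolt. φR_n = 0.75 × (1×29.227 + 1×31.266) = 45.4 kips.
Block shear: shear path 1×[1.75+1×2.25] = 1×4 in, A_gv = 1.25, A_nv = 1×(4 − 1.5×0.875)×0.3125 = 0.83984 in²; tension to near edge: (1.5 − 0.5×0.875)×0.3125 = 0.33203 in². R_n = min(0.6×58×0.83984, 0.6×36×1.25) + 1.0×58×0.33203 = min(29.226, 27) + 19.258 = 46.258 kips. φR_n = 0.75 × 46.258 = 34.7 kips.
Tension rupture (net): A_n = (3.875 − 1×0.875)×0.3125 = 0.9375 in² (U = 1.0, A_e = A_n). φR_n = 0.75 × 58 × 0.9375 = 40.8 kips.
Governing: min(45.1, 45.4, 34.7, 40.8) = 34.7 kips → block shear.

34.7 kips (block shear governs)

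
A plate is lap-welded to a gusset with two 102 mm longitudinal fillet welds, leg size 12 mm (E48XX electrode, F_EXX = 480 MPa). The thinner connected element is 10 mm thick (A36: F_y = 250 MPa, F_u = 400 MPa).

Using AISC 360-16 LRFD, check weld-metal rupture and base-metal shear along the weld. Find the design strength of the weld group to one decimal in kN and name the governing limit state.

306.0 kN (base-metal shear governs)

Weld metal: throat = 0.707×12 = 8.484 mm, L = 2×102 = 204 mm. φR_n = 0.75 × 0.6 × 480 × 8.484 × 204 = 373.8 kN.
Base metal shear (10 mm plate): yield φR_n = 1.0×0.6×250×10×204 = 306.0 kN; rupture φR_n = 0.75×0.6×400×10×204 = 367.2 kN; take 306.0 kN (yield).
Governing: min(373.8, 306.0) = 306.0 kN → base-metal shear.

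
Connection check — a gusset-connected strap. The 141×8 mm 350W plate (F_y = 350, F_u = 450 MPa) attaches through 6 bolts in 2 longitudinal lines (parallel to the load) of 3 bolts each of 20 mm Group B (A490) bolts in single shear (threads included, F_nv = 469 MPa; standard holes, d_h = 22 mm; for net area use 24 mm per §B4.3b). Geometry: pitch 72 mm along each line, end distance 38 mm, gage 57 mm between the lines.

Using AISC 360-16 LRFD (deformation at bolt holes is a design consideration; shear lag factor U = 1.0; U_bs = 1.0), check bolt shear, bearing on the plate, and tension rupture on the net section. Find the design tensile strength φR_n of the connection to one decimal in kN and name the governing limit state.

251.1 kN (net-section rupture governs)

Bolt shear: A_b = π(20)²/4 = 314.16 mm². φR_n = 0.75 × 469 × 314.16 × 6 × 1 = 663.0 kN.
Bearing (8 mm plate, F_u = 450 MPa): end bolts L_c = 38 − 22/2 = 27, R_n = min(1.2×27×8×450, 2.4×20×8×450) = 116.64 kN/bolt; interior L_c = 72 − 22 = 50, R_n = 172.8 kN/bolt. φR_n = 0.75 × (2×116.64 + 4×172.8) = 693.4 kN.
Tension rupture (net): A_n = (141 − 2×24)×8 = 744 mm² (U = 1.0, A_e = A_n). φR_n = 0.75 × 450 × 744 = 251.1 kN.
Governing: min(663.0, 693.4, 251.1) = 251.1 kN → net-section rupture.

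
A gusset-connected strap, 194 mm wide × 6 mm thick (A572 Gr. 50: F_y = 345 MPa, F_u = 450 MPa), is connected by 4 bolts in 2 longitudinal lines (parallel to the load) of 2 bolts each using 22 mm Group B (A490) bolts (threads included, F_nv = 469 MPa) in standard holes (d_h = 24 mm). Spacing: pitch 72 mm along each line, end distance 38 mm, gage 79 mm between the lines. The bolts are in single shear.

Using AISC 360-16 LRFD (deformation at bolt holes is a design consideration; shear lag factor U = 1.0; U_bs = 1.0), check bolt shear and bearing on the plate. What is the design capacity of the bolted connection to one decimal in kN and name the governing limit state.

Bolt shear: A_b = π(22)²/4 = 380.13 mm². φR_n = 0.75 × 469 × 380.13 × 4 × 1 = 534.8 kN.
Bearing (6 mm plate, F_u = 450 MPa): end bolts L_c = 38 − 24/2 = 26, R_n = min(1.2×26×6×450, 2.4×22×6×450) = 84.24 kN/bolt; interior L_c = 72 − 24 = 48, R_n = 142.56 kN/bolt. φR_n = 0.75 × (2×84.24 + 2×142.56) = 340.2 kN.
Governing: min(534.8, 340.2) = 340.2 kN → bearing.

340.2 kN (bearing governs)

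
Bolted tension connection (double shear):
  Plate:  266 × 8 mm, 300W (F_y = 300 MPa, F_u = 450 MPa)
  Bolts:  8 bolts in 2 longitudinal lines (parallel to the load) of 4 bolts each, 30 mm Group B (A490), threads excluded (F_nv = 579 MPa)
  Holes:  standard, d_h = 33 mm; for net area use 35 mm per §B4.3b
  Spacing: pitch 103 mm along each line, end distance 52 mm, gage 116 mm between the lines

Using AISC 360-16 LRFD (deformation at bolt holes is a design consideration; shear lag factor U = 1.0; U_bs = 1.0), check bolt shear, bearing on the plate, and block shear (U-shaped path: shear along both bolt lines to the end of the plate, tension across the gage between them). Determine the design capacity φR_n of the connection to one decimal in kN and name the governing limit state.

Bolt shear: A_b = π(30)²/4 = 706.86 mm². φR_n = 0.75 × 579 × 706.86 × 8 × 2 = 4911.3 kN.
Bearing (8 mm plate, F_u = 450 MPa): end bolts L_c = 52 − 33/2 = 35.5, R_n = min(1.2×35.5×8×450, 2.4×30×8×450) = 153.36 kN/bolt; interior L_c = 103 − 33 = 70, R_n = 259.2 kN/bolt. φR_n = 0.75 × (2×153.36 + 6×259.2) = 1396.4 kN.
Block shear: shear path 2×[52+3×103] = 2×361 mm, A_gv = 5776, A_nv = 2×(361 − 3.5×35)×8 = 3816 mm²; tension across gage: (116 − 1×35)×8 = 648 mm². R_n = min(0.6×450×3816, 0.6×300×5776) + 1.0×450×648 = min(1030.3, 1039.7) + 291.6 = 1321.9 kN. φR_n = 0.75 × 1321.9 = 991.4 kN.
Governing: min(4911.3, 1396.4, 991.4) = 991.4 kN → block shear.

991.4 kN (block shear governs)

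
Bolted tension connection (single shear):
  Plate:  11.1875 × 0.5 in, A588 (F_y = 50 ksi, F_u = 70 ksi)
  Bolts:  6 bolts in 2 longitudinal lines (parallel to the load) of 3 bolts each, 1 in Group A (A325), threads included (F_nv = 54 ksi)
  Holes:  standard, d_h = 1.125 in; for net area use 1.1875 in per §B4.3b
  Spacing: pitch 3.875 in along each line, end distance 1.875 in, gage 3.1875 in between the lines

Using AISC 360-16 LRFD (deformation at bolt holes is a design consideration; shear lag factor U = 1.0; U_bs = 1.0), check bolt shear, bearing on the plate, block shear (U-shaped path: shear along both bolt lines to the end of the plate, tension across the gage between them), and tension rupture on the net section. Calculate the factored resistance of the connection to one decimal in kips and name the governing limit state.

190.9 kips (bolt shear governs)

Bolt shear: A_b = π(1)²/4 = 0.7854 in². φR_n = 0.75 × 54 × 0.7854 × 6 × 1 = 190.9 kips.
Bearing (0.5 in plate, F_u = 70 ksi): end bolts L_c = 1.875 − 1.125/2 = 1.3125, R_n = min(1.2×1.3125×0.5×70, 2.4×1×0.5×70) = 55.125 kips/bolt; interior L_c = 3.875 − 1.125 = 2.75, R_n = 84 kips/bolt. φR_n = 0.75 × (2×55.125 + 4×84) = 334.7 kips.
Block shear: shear path 2×[1.875+2×3.875] = 2×9.625 in, A_gv = 9.625, A_nv = 2×(9.625 − 2.5×1.1875)×0.5 = 6.6563 in²; tension across gage: (3.1875 − 1×1.1875)×0.5 = 1 in². R_n = min(0.6×70×6.6563, 0.6×50×9.625) + 1.0×70×1 = min(279.56, 288.75) + 70 = 349.56 kips. φR_n = 0.75 × 349.56 = 262.2 kips.
Tension rupture (net): A_n = (11.1875 − 2×1.1875)×0.5 = 4.4063 in² (U = 1.0, A_e = A_n). φR_n = 0.75 × 70 × 4.4063 = 231.3 kips.
Governing: min(190.9, 334.7, 262.2, 231.3) = 190.9 kips → bolt shear.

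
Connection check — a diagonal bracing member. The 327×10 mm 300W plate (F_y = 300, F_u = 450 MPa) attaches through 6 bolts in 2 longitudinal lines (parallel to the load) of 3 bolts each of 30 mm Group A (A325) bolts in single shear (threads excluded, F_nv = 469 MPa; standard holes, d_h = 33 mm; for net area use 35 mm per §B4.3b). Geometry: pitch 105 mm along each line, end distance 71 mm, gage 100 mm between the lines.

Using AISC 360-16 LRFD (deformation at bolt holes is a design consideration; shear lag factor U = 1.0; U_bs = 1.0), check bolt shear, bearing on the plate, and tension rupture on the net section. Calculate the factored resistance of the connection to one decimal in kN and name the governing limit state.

867.4 kN (net-section rupture governs)

Bolt shear: A_b = π(30)²/4 = 706.86 mm². φR_n = 0.75 × 469 × 706.86 × 6 × 1 = 1491.8 kN.
Bearing (10 mm plate, F_u = 450 MPa): end bolts L_c = 71 − 33/2 = 54.5, R_n = min(1.2×54.5×10×450, 2.4×30×10×450) = 294.3 kN/bolt; interior L_c = 105 − 33 = 72, R_n = 324 kN/bolt. φR_n = 0.75 × (2×294.3 + 4×324) = 1413.5 kN.
Tension rupture (net): A_n = (327 − 2×35)×10 = 2570 mm² (U = 1.0, A_e = A_n). φR_n = 0.75 × 450 × 2570 = 867.4 kN.
Governing: min(1491.8, 1413.5, 867.4) = 867.4 kN → net-section rupture.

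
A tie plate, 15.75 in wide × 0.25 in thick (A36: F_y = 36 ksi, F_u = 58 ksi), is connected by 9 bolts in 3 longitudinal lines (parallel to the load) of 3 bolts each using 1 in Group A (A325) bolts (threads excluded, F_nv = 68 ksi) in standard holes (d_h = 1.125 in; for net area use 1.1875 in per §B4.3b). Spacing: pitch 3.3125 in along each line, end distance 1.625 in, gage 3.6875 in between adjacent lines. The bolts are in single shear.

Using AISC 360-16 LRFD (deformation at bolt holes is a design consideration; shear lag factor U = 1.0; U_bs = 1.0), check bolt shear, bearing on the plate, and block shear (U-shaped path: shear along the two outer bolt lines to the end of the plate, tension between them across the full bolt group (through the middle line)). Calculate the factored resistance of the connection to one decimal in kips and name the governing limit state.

Bolt shear: A_b = π(1)²/4 = 0.7854 in². φR_n = 0.75 × 68 × 0.7854 × 9 × 1 = 360.5 kips.
Bearing (0.25 in plate, F_u = 58 ksi): end bolts L_c = 1.625 − 1.125/2 = 1.0625, R_n = min(1.2×1.0625×0.25×58, 2.4×1×0.25×58) = 18.488 kips/bolt; interior L_c = 3.3125 − 1.125 = 2.1875, R_n = 34.8 kips/bolt. φR_n = 0.75 × (3×18.488 + 6×34.8) = 198.2 kips.
Block shear: shear path 2×[1.625+2×3.3125] = 2×8.25 in, A_gv = 4.125, A_nv = 2×(8.25 − 2.5×1.1875)×0.25 = 2.6406 in²; tension across gage: (7.375 − 2×1.1875)×0.25 = 1.25 in². R_n = min(0.6×58×2.6406, 0.6×36×4.125) + 1.0×58×1.25 = min(91.893, 89.1) + 72.5 = 161.6 kips. φR_n = 0.75 × 161.6 = 121.2 kips.
Governing: min(360.5, 198.2, 121.2) = 121.2 kips → block shear.

121.2 kips (block shear governs)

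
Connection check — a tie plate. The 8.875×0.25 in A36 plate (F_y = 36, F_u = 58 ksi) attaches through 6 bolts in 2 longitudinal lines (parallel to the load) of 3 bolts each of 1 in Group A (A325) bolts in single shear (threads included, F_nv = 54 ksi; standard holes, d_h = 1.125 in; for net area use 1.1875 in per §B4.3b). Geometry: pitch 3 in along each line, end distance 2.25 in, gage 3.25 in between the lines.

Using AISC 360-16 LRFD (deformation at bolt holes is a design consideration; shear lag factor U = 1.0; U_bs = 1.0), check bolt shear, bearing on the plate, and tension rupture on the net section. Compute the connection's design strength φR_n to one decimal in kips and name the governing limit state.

Bolt shear: A_b = π(1)²/4 = 0.7854 in². φR_n = 0.75 × 54 × 0.7854 × 6 × 1 = 190.9 kips.
Bearing (0.25 in plate, F_u = 58 ksi): end bolts L_c = 2.25 − 1.125/2 = 1.6875, R_n = min(1.2×1.6875×0.25×58, 2.4×1×0.25×58) = 29.363 kips/bolt; interior L_c = 3 − 1.125 = 1.875, R_n = 32.625 kips/bolt. φR_n = 0.75 × (2×29.363 + 4×32.625) = 141.9 kips.
Tension rupture (net): A_n = (8.875 − 2×1.1875)×0.25 = 1.625 in² (U = 1.0, A_e = A_n). φR_n = 0.75 × 58 × 1.625 = 70.7 kips.
Governing: min(190.9, 141.9, 70.7) = 70.7 kips → net-section rupture.

70.7 kips (net-section rupture governs)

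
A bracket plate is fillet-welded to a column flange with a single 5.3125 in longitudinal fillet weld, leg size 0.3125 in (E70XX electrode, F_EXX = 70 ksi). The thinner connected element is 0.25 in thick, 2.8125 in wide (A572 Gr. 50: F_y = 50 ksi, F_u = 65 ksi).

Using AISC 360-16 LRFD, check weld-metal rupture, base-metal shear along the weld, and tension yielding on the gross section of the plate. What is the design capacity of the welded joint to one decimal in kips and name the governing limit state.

Weld metal: throat = 0.707×0.3125 = 0.22094 in, L = 5.3125 in. φR_n = 0.75 × 0.6 × 70 × 0.22094 × 5.3125 = 37.0 kips.
Base metal shear (0.25 in plate): yield φR_n = 1.0×0.6×50×0.25×5.3125 = 39.8 kips; rupture φR_n = 0.75×0.6×65×0.25×5.3125 = 38.8 kips; take 38.8 kips (rupture).
Tension yield (gross): A_g = 2.8125×0.25 = 0.70313 in². φR_n = 0.90 × 50 × 0.70313 = 31.6 kips.
Governing: min(37.0, 38.8, 31.6) = 31.6 kips → gross-section yield.

31.6 kips (gross-section yield governs)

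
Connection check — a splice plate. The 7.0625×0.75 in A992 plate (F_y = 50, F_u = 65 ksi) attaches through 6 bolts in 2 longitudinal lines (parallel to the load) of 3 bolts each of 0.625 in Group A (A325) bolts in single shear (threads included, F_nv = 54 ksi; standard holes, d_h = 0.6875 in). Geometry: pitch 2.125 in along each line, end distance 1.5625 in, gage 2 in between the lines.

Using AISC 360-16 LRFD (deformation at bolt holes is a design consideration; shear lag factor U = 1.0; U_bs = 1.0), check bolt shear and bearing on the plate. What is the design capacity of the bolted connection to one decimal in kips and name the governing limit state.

Bolt shear: A_b = π(0.625)²/4 = 0.3068 in². φR_n = 0.75 × 54 × 0.3068 × 6 × 1 = 74.6 kips.
Bearing (0.75 in plate, F_u = 65 ksi): end bolts L_c = 1.5625 − 0.6875/2 = 1.21875, R_n = min(1.2×1.21875×0.75×65, 2.4×0.625×0.75×65) = 71.297 kips/bolt; interior L_c = 2.125 − 0.6875 = 1.4375, R_n = 73.125 kips/bolt. φR_n = 0.75 × (2×71.297 + 4×73.125) = 326.3 kips.
Governing: min(74.6, 326.3) = 74.6 kips → bolt shear.

74.6 kips (bolt shear governs)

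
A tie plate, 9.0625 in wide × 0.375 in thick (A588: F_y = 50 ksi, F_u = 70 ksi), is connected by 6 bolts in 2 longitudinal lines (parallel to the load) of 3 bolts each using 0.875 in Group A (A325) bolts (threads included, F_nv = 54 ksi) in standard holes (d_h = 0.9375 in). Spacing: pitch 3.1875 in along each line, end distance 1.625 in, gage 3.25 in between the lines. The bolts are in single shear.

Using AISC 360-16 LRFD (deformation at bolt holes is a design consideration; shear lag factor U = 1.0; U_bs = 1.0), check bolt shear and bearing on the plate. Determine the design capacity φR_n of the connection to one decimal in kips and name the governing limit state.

146.1 kips (bolt shear governs)

Bolt shear: A_b = π(0.875)²/4 = 0.60132 in². φR_n = 0.75 × 54 × 0.60132 × 6 × 1 = 146.1 kips.
Bearing (0.375 in plate, F_u = 70 ksi): end bolts L_c = 1.625 − 0.9375/2 = 1.15625, R_n = min(1.2×1.15625×0.375×70, 2.4×0.875×0.375×70) = 36.422 kips/bolt; interior L_c = 3.1875 − 0.9375 = 2.25, R_n = 55.125 kips/bolt. φR_n = 0.75 × (2×36.422 + 4×55.125) = 220.0 kips.
Governing: min(146.1, 220.0) = 146.1 kips → bolt shear.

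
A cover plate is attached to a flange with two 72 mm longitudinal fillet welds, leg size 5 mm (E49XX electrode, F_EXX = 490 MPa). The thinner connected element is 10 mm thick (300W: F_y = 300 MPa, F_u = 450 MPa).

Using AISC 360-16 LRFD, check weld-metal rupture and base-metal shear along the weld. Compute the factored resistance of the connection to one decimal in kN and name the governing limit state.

112.2 kN (weld metal governs)

Weld metal: throat = 0.707×5 = 3.535 mm, L = 2×72 = 144 mm. φR_n = 0.75 × 0.6 × 490 × 3.535 × 144 = 112.2 kN.
Base metal shear (10 mm plate): yield φR_n = 1.0×0.6×300×10×144 = 259.2 kN; rupture φR_n = 0.75×0.6×450×10×144 = 291.6 kN; take 259.2 kN (yield).
Governing: min(112.2, 259.2) = 112.2 kN → weld metal.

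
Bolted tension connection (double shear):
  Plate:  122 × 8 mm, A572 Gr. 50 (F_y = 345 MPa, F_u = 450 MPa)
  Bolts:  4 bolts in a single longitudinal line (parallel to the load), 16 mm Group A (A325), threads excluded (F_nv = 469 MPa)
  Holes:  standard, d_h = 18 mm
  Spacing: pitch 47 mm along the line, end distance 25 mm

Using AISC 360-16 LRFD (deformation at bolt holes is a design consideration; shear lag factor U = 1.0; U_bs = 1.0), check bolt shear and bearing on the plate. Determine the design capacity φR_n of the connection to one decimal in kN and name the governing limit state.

333.7 kN (bearing governs)

Bolt shear: A_b = π(16)²/4 = 201.06 mm². φR_n = 0.75 × 469 × 201.06 × 4 × 2 = 565.8 kN.
Bearing (8 mm plate, F_u = 450 MPa): end bolts L_c = 25 − 18/2 = 16, R_n = min(1.2×16×8×450, 2.4×16×8×450) = 69.12 kN/bolt; interior L_c = 47 − 18 = 29, R_n = 125.28 kN/bolt. φR_n = 0.75 × (1×69.12 + 3×125.28) = 333.7 kN.
Governing: min(565.8, 333.7) = 333.7 kN → bearing.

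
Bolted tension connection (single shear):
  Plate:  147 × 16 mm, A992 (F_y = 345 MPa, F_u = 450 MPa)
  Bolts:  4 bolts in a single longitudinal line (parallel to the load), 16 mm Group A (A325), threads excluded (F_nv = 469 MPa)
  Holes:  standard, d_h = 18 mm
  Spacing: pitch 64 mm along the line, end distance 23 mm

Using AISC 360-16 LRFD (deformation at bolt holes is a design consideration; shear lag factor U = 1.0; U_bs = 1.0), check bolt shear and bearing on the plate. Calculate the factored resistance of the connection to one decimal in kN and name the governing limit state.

282.9 kN (bolt shear governs)

Bolt shear: A_b = π(16)²/4 = 201.06 mm². φR_n = 0.75 × 469 × 201.06 × 4 × 1 = 282.9 kN.
Bearing (16 mm plate, F_u = 450 MPa): end bolts L_c = 23 − 18/2 = 14, R_n = min(1.2×14×16×450, 2.4×16×16×450) = 120.96 kN/bolt; interior L_c = 64 − 18 = 46, R_n = 276.48 kN/bolt. φR_n = 0.75 × (1×120.96 + 3×276.48) = 712.8 kN.
Governing: min(282.9, 712.8) = 282.9 kN → bolt shear.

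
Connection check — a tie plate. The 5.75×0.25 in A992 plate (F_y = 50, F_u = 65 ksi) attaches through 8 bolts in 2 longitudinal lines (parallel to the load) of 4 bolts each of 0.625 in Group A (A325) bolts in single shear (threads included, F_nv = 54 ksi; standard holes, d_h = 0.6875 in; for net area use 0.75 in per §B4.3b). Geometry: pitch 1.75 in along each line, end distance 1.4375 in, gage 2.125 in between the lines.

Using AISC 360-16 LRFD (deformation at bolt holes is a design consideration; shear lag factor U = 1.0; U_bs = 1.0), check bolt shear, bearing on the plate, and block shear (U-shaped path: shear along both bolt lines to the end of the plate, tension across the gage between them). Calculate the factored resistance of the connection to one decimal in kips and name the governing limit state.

76.2 kips (block shear governs)

Bolt shear: A_b = π(0.625)²/4 = 0.3068 in². φR_n = 0.75 × 54 × 0.3068 × 8 × 1 = 99.4 kips.
Bearing (0.25 in plate, F_u = 65 ksi): end bolts L_c = 1.4375 − 0.6875/2 = 1.09375, R_n = min(1.2×1.09375×0.25×65, 2.4×0.625×0.25×65) = 21.328 kips/bolt; interior L_c = 1.75 − 0.6875 = 1.0625, R_n = 20.719 kips/bolt. φR_n = 0.75 × (2×21.328 + 6×20.719) = 125.2 kips.
Block shear: shear path 2×[1.4375+3×1.75] = 2×6.6875 in, A_gv = 3.3438, A_nv = 2×(6.6875 − 3.5×0.75)×0.25 = 2.0313 in²; tension across gage: (2.125 − 1×0.75)×0.25 = 0.34375 in². R_n = min(0.6×65×2.0313, 0.6×50×3.3438) + 1.0×65×0.34375 = min(79.221, 100.31) + 22.344 = 101.57 kips. φR_n = 0.75 × 101.57 = 76.2 kips.
Governing: min(99.4, 125.2, 76.2) = 76.2 kips → block shear.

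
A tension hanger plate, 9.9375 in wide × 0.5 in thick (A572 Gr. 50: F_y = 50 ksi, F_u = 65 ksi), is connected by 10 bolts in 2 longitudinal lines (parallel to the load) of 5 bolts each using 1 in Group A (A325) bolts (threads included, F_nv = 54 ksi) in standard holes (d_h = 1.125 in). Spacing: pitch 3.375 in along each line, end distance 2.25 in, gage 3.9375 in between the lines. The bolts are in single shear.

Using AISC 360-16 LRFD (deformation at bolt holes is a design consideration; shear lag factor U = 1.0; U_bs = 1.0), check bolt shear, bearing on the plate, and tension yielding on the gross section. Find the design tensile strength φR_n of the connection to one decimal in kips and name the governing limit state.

223.6 kips (gross-section yield governs)

Bolt shear: A_b = π(1)²/4 = 0.7854 in². φR_n = 0.75 × 54 × 0.7854 × 10 × 1 = 318.1 kips.
Bearing (0.5 in plate, F_u = 65 ksi): end bolts L_c = 2.25 − 1.125/2 = 1.6875, R_n = min(1.2×1.6875×0.5×65, 2.4×1×0.5×65) = 65.813 kips/bolt; interior L_c = 3.375 − 1.125 = 2.25, R_n = 78 kips/bolt. φR_n = 0.75 × (2×65.813 + 8×78) = 566.7 kips.
Tension yield (gross): A_g = 9.9375×0.5 = 4.9688 in². φR_n = 0.90 × 50 × 4.9688 = 223.6 kips.
Governing: min(318.1, 566.7, 223.6) = 223.6 kips → gross-section yield.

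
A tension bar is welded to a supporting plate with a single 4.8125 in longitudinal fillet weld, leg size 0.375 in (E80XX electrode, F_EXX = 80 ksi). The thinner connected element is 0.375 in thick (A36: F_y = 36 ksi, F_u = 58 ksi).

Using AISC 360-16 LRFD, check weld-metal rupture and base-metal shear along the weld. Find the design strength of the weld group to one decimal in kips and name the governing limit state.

39.0 kips (base-metal shear governs)

Weld metal: throat = 0.707×0.375 = 0.26513 in, L = 4.8125 in. φR_n = 0.75 × 0.6 × 80 × 0.26513 × 4.8125 = 45.9 kips.
Base metal shear (0.375 in plate): yield φR_n = 1.0×0.6×36×0.375×4.8125 = 39.0 kips; rupture φR_n = 0.75×0.6×58×0.375×4.8125 = 47.1 kips; take 39.0 kips (yield).
Governing: min(45.9, 39.0) = 39.0 kips → base-metal shear.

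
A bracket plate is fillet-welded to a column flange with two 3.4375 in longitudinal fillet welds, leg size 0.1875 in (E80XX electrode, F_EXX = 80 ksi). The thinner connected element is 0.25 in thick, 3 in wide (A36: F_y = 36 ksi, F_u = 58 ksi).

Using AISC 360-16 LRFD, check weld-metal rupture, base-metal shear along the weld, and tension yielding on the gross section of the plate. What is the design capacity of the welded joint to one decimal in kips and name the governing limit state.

24.3 kips (gross-section yield governs)

Weld metal: throat = 0.707×0.1875 = 0.13256 in, L = 2×3.4375 = 6.875 in. φR_n = 0.75 × 0.6 × 80 × 0.13256 × 6.875 = 32.8 kips.
Base metal shear (0.25 in plate): yield φR_n = 1.0×0.6×36×0.25×6.875 = 37.1 kips; rupture φR_n = 0.75×0.6×58×0.25×6.875 = 44.9 kips; take 37.1 kips (yield).
Tension yield (gross): A_g = 3×0.25 = 0.75 in². φR_n = 0.90 × 36 × 0.75 = 24.3 kips.
Governing: min(32.8, 37.1, 24.3) = 24.3 kips → gross-section yield.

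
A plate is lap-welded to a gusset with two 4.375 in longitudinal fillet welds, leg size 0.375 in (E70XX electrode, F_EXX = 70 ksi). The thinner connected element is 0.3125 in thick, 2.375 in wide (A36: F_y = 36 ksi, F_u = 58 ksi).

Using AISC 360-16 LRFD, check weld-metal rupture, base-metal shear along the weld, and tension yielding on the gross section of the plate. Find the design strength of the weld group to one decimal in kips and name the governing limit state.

Weld metal: throat = 0.707×0.375 = 0.26513 in, L = 2×4.375 = 8.75 in. φR_n = 0.75 × 0.6 × 70 × 0.26513 × 8.75 = 73.1 kips.
Base metal shear (0.3125 in plate): yield φR_n = 1.0×0.6×36×0.3125×8.75 = 59.1 kips; rupture φR_n = 0.75×0.6×58×0.3125×8.75 = 71.4 kips; take 59.1 kips (yield).
Tension yield (gross): A_g = 2.375×0.3125 = 0.74219 in². φR_n = 0.90 × 36 × 0.74219 = 24.0 kips.
Governing: min(73.1, 59.1, 24.0) = 24.0 kips → gross-section yield.

24.0 kips (gross-section yield governs)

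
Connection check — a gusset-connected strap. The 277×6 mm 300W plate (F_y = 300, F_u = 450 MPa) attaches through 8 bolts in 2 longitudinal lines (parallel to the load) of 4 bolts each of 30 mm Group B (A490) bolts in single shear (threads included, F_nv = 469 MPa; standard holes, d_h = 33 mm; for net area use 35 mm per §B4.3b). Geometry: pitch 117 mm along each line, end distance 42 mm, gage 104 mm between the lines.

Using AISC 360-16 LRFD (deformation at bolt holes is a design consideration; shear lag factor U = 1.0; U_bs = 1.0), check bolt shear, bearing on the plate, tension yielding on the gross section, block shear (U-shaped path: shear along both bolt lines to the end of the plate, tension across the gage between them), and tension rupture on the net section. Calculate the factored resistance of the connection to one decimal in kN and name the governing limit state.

Bolt shear: A_b = π(30)²/4 = 706.86 mm². φR_n = 0.75 × 469 × 706.86 × 8 × 1 = 1989.1 kN.
Bearing (6 mm plate, F_u = 450 MPa): end bolts L_c = 42 − 33/2 = 25.5, R_n = min(1.2×25.5×6×450, 2.4×30×6×450) = 82.62 kN/bolt; interior L_c = 117 − 33 = 84, R_n = 194.4 kN/bolt. φR_n = 0.75 × (2×82.62 + 6×194.4) = 998.7 kN.
Tension yield (gross): A_g = 277×6 = 1662 mm². φR_n = 0.90 × 300 × 1662 = 448.7 kN.
Block shear: shear path 2×[42+3×117] = 2×393 mm, A_gv = 4716, A_nv = 2×(393 − 3.5×35)×6 = 3246 mm²; tension across gage: (104 − 1×35)×6 = 414 mm². R_n = min(0.6×450×3246, 0.6×300×4716) + 1.0×450×414 = min(876.42, 848.88) + 186.3 = 1035.2 kN. φR_n = 0.75 × 1035.2 = 776.4 kN.
Tension rupture (net): A_n = (277 − 2×35)×6 = 1242 mm² (U = 1.0, A_e = A_n). φR_n = 0.75 × 450 × 1242 = 419.2 kN.
Governing: min(1989.1, 998.7, 448.7, 776.4, 419.2) = 419.2 kN → net-section rupture.

419.2 kN (net-section rupture governs)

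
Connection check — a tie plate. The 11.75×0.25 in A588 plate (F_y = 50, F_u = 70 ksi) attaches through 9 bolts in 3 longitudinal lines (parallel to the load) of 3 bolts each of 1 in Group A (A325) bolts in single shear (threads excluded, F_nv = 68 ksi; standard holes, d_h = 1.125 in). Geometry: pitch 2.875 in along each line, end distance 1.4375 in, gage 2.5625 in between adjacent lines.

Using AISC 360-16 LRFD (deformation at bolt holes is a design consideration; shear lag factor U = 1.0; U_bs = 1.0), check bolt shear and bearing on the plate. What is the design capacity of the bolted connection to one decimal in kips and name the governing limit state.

Bolt shear: A_b = π(1)²/4 = 0.7854 in². φR_n = 0.75 × 68 × 0.7854 × 9 × 1 = 360.5 kips.
Bearing (0.25 in plate, F_u = 70 ksi): end bolts L_c = 1.4375 − 1.125/2 = 0.875, R_n = min(1.2×0.875×0.25×70, 2.4×1×0.25×70) = 18.375 kips/bolt; interior L_c = 2.875 − 1.125 = 1.75, R_n = 36.75 kips/bolt. φR_n = 0.75 × (3×18.375 + 6×36.75) = 206.7 kips.
Governing: min(360.5, 206.7) = 206.7 kips → bearing.

206.7 kips (bearing governs)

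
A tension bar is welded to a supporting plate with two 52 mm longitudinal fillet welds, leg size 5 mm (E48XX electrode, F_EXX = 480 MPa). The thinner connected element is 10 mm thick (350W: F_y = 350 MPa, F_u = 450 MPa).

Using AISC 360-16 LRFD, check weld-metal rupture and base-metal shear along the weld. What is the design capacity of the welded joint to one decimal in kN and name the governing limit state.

79.4 kN (weld metal governs)

Weld metal: throat = 0.707×5 = 3.535 mm, L = 2×52 = 104 mm. φR_n = 0.75 × 0.6 × 480 × 3.535 × 104 = 79.4 kN.
Base metal shear (10 mm plate): yield φR_n = 1.0×0.6×350×10×104 = 218.4 kN; rupture φR_n = 0.75×0.6×450×10×104 = 210.6 kN; take 210.6 kN (rupture).
Governing: min(79.4, 210.6) = 79.4 kN → weld metal.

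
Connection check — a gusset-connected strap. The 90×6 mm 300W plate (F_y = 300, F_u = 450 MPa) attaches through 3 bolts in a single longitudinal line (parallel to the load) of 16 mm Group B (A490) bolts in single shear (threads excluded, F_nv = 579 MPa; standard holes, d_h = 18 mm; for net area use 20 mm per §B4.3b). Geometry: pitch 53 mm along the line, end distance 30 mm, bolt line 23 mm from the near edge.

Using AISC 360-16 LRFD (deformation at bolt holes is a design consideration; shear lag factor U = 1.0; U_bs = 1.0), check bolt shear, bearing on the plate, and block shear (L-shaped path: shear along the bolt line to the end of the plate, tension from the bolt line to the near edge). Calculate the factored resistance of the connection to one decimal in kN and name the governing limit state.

Bolt shear: A_b = π(16)²/4 = 201.06 mm². φR_n = 0.75 × 579 × 201.06 × 3 × 1 = 261.9 kN.
Bearing (6 mm plate, F_u = 450 MPa): end bolts L_c = 30 − 18/2 = 21, R_n = min(1.2×21×6×450, 2.4×16×6×450) = 68.04 kN/bolt; interior L_c = 53 − 18 = 35, R_n = 103.68 kN/bolt. φR_n = 0.75 × (1×68.04 + 2×103.68) = 206.6 kN.
Block shear: shear path 1×[30+2×53] = 1×136 mm, A_gv = 816, A_nv = 1×(136 − 2.5×20)×6 = 516 mm²; tension to near edge: (23 − 0.5×20)×6 = 78 mm². R_n = min(0.6×450×516, 0.6×300×816) + 1.0×450×78 = min(139.32, 146.88) + 35.1 = 174.42 kN. φR_n = 0.75 × 174.42 = 130.8 kN.
Governing: min(261.9, 206.6, 130.8) = 130.8 kN → block shear.

130.8 kN (block shear governs)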